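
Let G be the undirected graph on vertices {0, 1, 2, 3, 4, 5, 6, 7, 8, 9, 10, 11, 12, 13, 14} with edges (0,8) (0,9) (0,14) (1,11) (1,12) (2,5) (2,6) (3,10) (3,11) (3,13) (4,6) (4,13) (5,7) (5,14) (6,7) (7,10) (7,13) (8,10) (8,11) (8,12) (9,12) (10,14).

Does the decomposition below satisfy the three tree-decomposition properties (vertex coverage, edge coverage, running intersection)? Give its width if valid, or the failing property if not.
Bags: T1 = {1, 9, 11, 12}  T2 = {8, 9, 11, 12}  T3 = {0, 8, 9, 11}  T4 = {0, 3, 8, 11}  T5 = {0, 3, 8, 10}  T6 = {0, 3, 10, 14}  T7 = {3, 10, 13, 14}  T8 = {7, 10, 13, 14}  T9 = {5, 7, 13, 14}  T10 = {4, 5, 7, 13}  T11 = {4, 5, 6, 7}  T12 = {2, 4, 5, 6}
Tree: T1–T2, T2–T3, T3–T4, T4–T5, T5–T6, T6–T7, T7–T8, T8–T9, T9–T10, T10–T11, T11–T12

Yes; width 3.

Checking the three conditions: (i) the bags cover all of {0, 1, 2, 3, 4, 5, 6, 7, 8, 9, 10, 11, 12, 13, 14}; (ii) for each edge, some bag contains both endpoints; (iii) the bags containing any fixed vertex form a subtree. All hold, so the decomposition is valid with width 4 − 1 = 3.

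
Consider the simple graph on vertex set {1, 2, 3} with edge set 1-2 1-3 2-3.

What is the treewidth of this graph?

2

A width-2 tree decomposition is:
Bags: B1 = {1, 2, 3}
Tree: (single bag)
With just one bag of size 3, the width is 3 − 1 = 2, so tw(G) ≤ 2. Conversely, {1, 2, 3} is a clique of size 3, and the vertices of any clique must share a bag in every tree decomposition; so some bag has ≥ 3 vertices and tw(G) ≥ 2. The upper and lower bounds meet at 2, so that is the treewidth.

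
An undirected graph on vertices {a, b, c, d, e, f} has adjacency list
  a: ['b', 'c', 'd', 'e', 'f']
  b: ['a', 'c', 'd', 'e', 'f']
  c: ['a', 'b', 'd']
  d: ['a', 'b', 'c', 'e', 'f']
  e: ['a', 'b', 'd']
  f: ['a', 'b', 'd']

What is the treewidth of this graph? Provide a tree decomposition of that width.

Treewidth 3.
One such decomposition:
Bags: B1 = {a, b, d, e}  B2 = {a, b, d, f}  B3 = {a, b, c, d}
Tree: B1–B2, B1–B3

The largest bag has 4 vertices, giving width 3; this decomposition certifies tw(G) ≤ 3. Conversely, {a, b, d, e} is a clique of size 4, and the vertices of any clique must share a bag in every tree decomposition; so some bag has ≥ 4 vertices and tw(G) ≥ 3. The upper and lower bounds meet at 3, so that is the treewidth.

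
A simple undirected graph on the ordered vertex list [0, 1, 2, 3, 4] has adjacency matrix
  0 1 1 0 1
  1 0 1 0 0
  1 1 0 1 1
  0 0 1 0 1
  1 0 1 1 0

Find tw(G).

2

A width-2 tree decomposition is:
Bags: B1 = {0, 1, 2}  B2 = {0, 2, 4}  B3 = {2, 3, 4}
Tree: B1–B2, B2–B3
The largest bag has 3 vertices, giving width 2; this decomposition certifies tw(G) ≤ 2. Conversely, {0, 1, 2} is a clique of size 3, and the vertices of any clique must share a bag in every tree decomposition; so some bag has ≥ 3 vertices and tw(G) ≥ 2. Hence tw(G) = 2 exactly.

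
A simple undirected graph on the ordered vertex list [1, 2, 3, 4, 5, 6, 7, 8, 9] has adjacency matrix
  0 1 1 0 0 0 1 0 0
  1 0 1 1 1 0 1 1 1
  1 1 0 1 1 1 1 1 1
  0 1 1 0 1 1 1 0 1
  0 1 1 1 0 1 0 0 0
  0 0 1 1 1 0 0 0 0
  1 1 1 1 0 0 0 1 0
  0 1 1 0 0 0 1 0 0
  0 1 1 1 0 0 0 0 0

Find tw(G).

A width-3 tree decomposition is:
Bags: B1 = {2, 3, 4, 5}  B2 = {3, 4, 5, 6}  B3 = {2, 3, 4, 9}  B4 = {2, 3, 4, 7}  B5 = {1, 2, 3, 7}  B6 = {2, 3, 7, 8}
Tree: B1–B2, B1–B3, B1–B4, B4–B5, B5–B6
The largest bag has 4 vertices, giving width 3; this decomposition certifies tw(G) ≤ 3. On the other hand G contains the 4-clique {2, 3, 7, 8}. A clique must lie in a single bag of any decomposition, so no decomposition can have width below 3. The upper and lower bounds meet at 3, so that is the treewidth.

3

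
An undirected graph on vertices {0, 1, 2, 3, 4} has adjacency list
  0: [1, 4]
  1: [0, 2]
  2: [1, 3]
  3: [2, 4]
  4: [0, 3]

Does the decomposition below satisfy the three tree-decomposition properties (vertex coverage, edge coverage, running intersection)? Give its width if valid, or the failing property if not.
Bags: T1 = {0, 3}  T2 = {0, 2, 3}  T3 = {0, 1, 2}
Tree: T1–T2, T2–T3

A tree decomposition must satisfy three properties: every vertex lies in some bag; for every edge, both endpoints lie together in some bag; and for every vertex, the bags containing it form a connected subtree. Here vertex 4 appears in no bag, so the decomposition is invalid.

No — vertex 4 appears in no bag.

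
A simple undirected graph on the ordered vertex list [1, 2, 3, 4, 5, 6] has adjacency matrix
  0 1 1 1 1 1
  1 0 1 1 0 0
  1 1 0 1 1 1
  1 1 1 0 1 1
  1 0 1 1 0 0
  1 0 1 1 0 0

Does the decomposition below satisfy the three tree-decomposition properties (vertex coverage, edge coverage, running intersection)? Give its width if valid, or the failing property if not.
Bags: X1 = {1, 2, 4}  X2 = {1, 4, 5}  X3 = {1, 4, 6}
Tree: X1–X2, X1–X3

A tree decomposition must satisfy three properties: every vertex lies in some bag; for every edge, both endpoints lie together in some bag; and for every vertex, the bags containing it form a connected subtree. Here vertex 3 appears in no bag, so the decomposition is invalid.

No — vertex 3 appears in no bag.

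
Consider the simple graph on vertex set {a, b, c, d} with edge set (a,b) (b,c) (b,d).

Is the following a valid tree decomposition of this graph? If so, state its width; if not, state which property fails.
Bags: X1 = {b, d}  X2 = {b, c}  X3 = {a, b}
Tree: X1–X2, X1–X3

Yes; width 1.

Every vertex of G appears in some bag (union = {a, b, c, d}); every edge is covered by a bag; and for each vertex v the set of bags containing v is connected in the bag tree. The decomposition is therefore valid. The largest bag has 2 vertices, so the width is 1.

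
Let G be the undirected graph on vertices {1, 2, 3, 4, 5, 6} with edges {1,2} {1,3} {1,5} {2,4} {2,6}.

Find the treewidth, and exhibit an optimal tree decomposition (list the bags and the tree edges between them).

Treewidth 1.
Bags: B1 = {1, 2}  B2 = {1, 3}  B3 = {2, 4}  B4 = {1, 5}  B5 = {2, 6}
Tree: B1–B2, B1–B3, B2–B4, B1–B5

The largest bag has 2 vertices, giving width 1; this decomposition certifies tw(G) ≤ 1. G has an edge, so its treewidth is at least 1. Combining the bounds, tw(G) = 1.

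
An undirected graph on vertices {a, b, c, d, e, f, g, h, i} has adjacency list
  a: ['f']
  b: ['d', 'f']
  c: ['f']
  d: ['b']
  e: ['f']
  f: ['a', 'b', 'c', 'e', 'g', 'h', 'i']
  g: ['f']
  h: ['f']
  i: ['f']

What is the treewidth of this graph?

A width-1 tree decomposition is:
Bags: B1 = {b, f}  B2 = {c, f}  B3 = {e, f}  B4 = {f, h}  B5 = {f, g}  B6 = {f, i}  B7 = {a, f}  B8 = {b, d}
Tree: B1–B2, B2–B3, B3–B4, B2–B5, B2–B6, B4–B7, B1–B8
The largest bag has 2 vertices, giving width 1; this decomposition certifies tw(G) ≤ 1. Any graph with an edge has treewidth ≥ 1, and G has the edge b–f. The upper and lower bounds meet at 1, so that is the treewidth.

1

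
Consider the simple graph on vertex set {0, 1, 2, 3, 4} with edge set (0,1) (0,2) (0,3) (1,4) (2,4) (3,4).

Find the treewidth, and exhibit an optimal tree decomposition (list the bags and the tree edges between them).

Treewidth 2.
One optimal decomposition is:
Bags: B1 = {0, 3, 4}  B2 = {0, 2, 4}  B3 = {0, 1, 4}
Tree: B1–B2, B2–B3

Every bag has size at most 3, so the width is 3 − 1 = 2 and tw(G) ≤ 2. For the lower bound, G contains the cycle 0–3–4–2–0, so G is not a forest; only forests have treewidth ≤ 1, hence tw(G) ≥ 2. Combining the bounds, tw(G) = 2.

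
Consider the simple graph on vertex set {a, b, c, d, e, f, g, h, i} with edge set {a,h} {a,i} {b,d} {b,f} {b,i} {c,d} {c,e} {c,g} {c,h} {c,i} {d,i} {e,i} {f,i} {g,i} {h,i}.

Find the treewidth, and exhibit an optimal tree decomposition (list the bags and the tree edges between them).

Treewidth 2.
One such decomposition:
Bags: B1 = {b, d, i}  B2 = {c, d, i}  B3 = {b, f, i}  B4 = {c, e, i}  B5 = {c, h, i}  B6 = {a, h, i}  B7 = {c, g, i}
Tree: B1–B2, B1–B3, B2–B4, B2–B5, B5–B6, B4–B7

The largest bag has 3 vertices, giving width 2; this decomposition certifies tw(G) ≤ 2. For the lower bound, the 3 vertices {a, h, i} are pairwise adjacent, and any tree decomposition puts a clique entirely inside one bag — forcing width ≥ 2. Hence tw(G) = 2 exactly.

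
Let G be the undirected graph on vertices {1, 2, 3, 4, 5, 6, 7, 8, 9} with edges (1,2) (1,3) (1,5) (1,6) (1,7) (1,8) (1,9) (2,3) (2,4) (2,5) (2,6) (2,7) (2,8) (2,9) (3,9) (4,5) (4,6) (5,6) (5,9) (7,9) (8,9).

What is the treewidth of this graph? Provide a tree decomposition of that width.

Treewidth 3.
One such decomposition:
Bags: B1 = {1, 2, 8, 9}  B2 = {1, 2, 7, 9}  B3 = {1, 2, 5, 9}  B4 = {1, 2, 5, 6}  B5 = {2, 4, 5, 6}  B6 = {1, 2, 3, 9}
Tree: B1–B2, B2–B3, B3–B4, B4–B5, B1–B6

Every bag has size at most 4, so the width is 4 − 1 = 3 and tw(G) ≤ 3. On the other hand G contains the 4-clique {1, 2, 8, 9}. A clique must lie in a single bag of any decomposition, so no decomposition can have width below 3. Therefore the treewidth is 3.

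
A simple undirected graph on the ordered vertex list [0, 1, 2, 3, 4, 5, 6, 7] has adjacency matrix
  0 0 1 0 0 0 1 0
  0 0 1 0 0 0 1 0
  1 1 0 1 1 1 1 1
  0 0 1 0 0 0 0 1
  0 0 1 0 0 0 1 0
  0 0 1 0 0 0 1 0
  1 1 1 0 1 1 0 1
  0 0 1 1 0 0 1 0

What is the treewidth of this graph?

2

A width-2 tree decomposition is:
Bags: B1 = {2, 3, 7}  B2 = {2, 6, 7}  B3 = {1, 2, 6}  B4 = {2, 4, 6}  B5 = {0, 2, 6}  B6 = {2, 5, 6}
Tree: B1–B2, B2–B3, B2–B4, B3–B5, B3–B6
Every bag has size at most 3, so the width is 3 − 1 = 2 and tw(G) ≤ 2. On the other hand G contains the 3-clique {2, 3, 7}. A clique must lie in a single bag of any decomposition, so no decomposition can have width below 2. The upper and lower bounds meet at 2, so that is the treewidth.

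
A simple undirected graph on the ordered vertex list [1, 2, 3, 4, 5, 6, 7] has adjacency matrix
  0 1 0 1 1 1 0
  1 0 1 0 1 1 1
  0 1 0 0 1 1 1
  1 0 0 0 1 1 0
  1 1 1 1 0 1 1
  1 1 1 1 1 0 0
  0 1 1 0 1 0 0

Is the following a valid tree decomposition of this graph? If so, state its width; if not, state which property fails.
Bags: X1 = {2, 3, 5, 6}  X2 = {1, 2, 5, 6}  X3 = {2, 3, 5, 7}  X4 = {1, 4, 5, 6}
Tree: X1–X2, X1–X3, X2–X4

Yes; width 3.

Checking the three conditions: (i) the bags cover all of {1, 2, 3, 4, 5, 6, 7}; (ii) for each edge, some bag contains both endpoints; (iii) the bags containing any fixed vertex form a subtree. All hold, so the decomposition is valid with width 4 − 1 = 3.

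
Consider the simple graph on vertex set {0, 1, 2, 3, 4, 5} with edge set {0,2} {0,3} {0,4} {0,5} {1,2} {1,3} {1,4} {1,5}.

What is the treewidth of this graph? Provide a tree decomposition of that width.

Each bag holds 3 vertices, so the decomposition has width 2, which upper-bounds the treewidth. The edges 5–0–3–1–5 form a cycle, so G is not a tree and its treewidth is at least 2. Combining the bounds, tw(G) = 2.

Treewidth 2.
Bags: B1 = {0, 1, 5}  B2 = {0, 1, 3}  B3 = {0, 1, 4}  B4 = {0, 1, 2}
Tree: B1–B2, B2–B3, B3–B4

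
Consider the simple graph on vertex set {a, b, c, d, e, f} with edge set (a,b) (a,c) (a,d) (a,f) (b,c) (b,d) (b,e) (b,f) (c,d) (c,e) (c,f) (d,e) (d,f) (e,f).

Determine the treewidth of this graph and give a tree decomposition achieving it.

Treewidth 4.
One such decomposition:
Bags: B1 = {b, c, d, e, f}  B2 = {a, b, c, d, f}
Tree: B1–B2

The largest bag has 5 vertices, giving width 4; this decomposition certifies tw(G) ≤ 4. Conversely, {b, c, d, e, f} is a clique of size 5, and the vertices of any clique must share a bag in every tree decomposition; so some bag has ≥ 5 vertices and tw(G) ≥ 4. The upper and lower bounds meet at 4, so that is the treewidth.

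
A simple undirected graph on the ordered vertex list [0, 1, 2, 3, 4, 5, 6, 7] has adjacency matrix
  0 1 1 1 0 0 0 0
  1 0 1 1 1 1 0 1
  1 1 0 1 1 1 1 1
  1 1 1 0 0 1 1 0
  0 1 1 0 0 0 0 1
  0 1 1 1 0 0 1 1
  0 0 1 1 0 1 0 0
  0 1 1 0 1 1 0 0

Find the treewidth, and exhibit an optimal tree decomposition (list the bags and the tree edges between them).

The largest bag has 4 vertices, giving width 3; this decomposition certifies tw(G) ≤ 3. On the other hand G contains the 4-clique {0, 1, 2, 3}. A clique must lie in a single bag of any decomposition, so no decomposition can have width below 3. Combining the bounds, tw(G) = 3.

Treewidth 3.
One optimal decomposition is:
Bags: B1 = {0, 1, 2, 3}  B2 = {1, 2, 3, 5}  B3 = {1, 2, 5, 7}  B4 = {1, 2, 4, 7}  B5 = {2, 3, 5, 6}
Tree: B1–B2, B2–B3, B3–B4, B2–B5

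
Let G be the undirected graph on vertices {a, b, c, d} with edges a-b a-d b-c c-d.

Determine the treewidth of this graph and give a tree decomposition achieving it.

Every bag has size at most 3, so the width is 3 − 1 = 2 and tw(G) ≤ 2. Since d–a–b–c–d is a cycle in G, G is not acyclic. Forests are exactly the graphs of treewidth ≤ 1, so tw(G) ≥ 2. The upper and lower bounds meet at 2, so that is the treewidth.

Treewidth 2.
One such decomposition:
Bags: B1 = {a, b, d}  B2 = {b, c, d}
Tree: B1–B2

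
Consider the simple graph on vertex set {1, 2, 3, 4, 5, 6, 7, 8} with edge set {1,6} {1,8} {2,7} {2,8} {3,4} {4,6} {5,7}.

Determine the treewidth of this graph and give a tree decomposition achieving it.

The largest bag has 2 vertices, giving width 1; this decomposition certifies tw(G) ≤ 1. Any graph with an edge has treewidth ≥ 1, and G has the edge 5–7. Hence tw(G) = 1 exactly.

Treewidth 1.
One optimal decomposition is:
Bags: B1 = {5, 7}  B2 = {2, 7}  B3 = {2, 8}  B4 = {1, 8}  B5 = {1, 6}  B6 = {4, 6}  B7 = {3, 4}
Tree: B1–B2, B2–B3, B3–B4, B4–B5, B5–B6, B6–B7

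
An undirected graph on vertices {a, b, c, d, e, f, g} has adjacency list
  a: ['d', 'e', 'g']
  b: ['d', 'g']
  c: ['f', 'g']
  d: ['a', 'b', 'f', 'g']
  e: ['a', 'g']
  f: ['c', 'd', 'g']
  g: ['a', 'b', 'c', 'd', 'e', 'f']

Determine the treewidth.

A width-2 tree decomposition is:
Bags: B1 = {b, d, g}  B2 = {a, d, g}  B3 = {d, f, g}  B4 = {c, f, g}  B5 = {a, e, g}
Tree: B1–B2, B1–B3, B3–B4, B2–B5
Each bag holds 3 vertices, so the decomposition has width 2, which upper-bounds the treewidth. For the lower bound, the 3 vertices {d, f, g} are pairwise adjacent, and any tree decomposition puts a clique entirely inside one bag — forcing width ≥ 2. The upper and lower bounds meet at 2, so that is the treewidth.

2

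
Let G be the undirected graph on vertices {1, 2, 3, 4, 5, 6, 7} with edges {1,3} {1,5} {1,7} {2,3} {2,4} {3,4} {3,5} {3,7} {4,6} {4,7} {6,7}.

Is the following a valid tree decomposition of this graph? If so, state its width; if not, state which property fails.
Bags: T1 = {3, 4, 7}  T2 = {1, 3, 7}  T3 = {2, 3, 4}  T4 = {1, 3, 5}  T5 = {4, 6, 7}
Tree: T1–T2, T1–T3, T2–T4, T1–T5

Yes; width 2.

Checking the three conditions: (i) the bags cover all of {1, 2, 3, 4, 5, 6, 7}; (ii) for each edge, some bag contains both endpoints; (iii) the bags containing any fixed vertex form a subtree. All hold, so the decomposition is valid with width 3 − 1 = 2.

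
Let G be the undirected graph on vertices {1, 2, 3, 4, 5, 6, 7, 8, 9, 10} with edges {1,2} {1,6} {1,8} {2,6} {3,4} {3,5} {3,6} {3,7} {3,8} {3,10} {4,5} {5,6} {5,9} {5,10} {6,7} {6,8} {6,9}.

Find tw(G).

A width-2 tree decomposition is:
Bags: B1 = {3, 5, 6}  B2 = {3, 6, 8}  B3 = {3, 6, 7}  B4 = {1, 6, 8}  B5 = {3, 5, 10}  B6 = {3, 4, 5}  B7 = {1, 2, 6}  B8 = {5, 6, 9}
Tree: B1–B2, B1–B3, B2–B4, B1–B5, B1–B6, B4–B7, B1–B8
The largest bag has 3 vertices, giving width 2; this decomposition certifies tw(G) ≤ 2. For the lower bound, the 3 vertices {3, 5, 10} are pairwise adjacent, and any tree decomposition puts a clique entirely inside one bag — forcing width ≥ 2. The upper and lower bounds meet at 2, so that is the treewidth.

2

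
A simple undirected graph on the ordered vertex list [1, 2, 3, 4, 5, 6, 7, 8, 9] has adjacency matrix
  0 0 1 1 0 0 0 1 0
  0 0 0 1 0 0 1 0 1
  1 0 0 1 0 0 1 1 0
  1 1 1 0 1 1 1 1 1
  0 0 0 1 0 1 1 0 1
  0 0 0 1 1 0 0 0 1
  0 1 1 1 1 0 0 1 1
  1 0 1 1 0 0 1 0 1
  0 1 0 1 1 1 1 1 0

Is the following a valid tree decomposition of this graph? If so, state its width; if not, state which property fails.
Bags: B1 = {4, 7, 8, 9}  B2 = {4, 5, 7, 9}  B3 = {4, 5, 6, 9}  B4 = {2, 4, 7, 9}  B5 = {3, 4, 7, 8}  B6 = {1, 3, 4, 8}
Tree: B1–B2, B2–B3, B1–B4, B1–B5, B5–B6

Yes; width 3.

Checking the three conditions: (i) the bags cover all of {1, 2, 3, 4, 5, 6, 7, 8, 9}; (ii) for each edge, some bag contains both endpoints; (iii) the bags containing any fixed vertex form a subtree. All hold, so the decomposition is valid with width 4 − 1 = 3.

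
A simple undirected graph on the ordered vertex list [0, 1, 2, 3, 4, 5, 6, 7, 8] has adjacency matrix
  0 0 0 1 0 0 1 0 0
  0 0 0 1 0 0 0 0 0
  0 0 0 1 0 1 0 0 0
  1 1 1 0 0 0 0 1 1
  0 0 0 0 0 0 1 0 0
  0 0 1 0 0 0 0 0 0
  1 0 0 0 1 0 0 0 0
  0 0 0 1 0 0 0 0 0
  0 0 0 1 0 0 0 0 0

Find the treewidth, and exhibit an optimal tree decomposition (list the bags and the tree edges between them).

Treewidth 1.
One such decomposition:
Bags: B1 = {2, 3}  B2 = {3, 8}  B3 = {0, 3}  B4 = {1, 3}  B5 = {0, 6}  B6 = {2, 5}  B7 = {3, 7}  B8 = {4, 6}
Tree: B1–B2, B2–B3, B1–B4, B3–B5, B1–B6, B2–B7, B5–B8

Every bag has size at most 2, so the width is 2 − 1 = 1 and tw(G) ≤ 1. Since G has at least one edge (e.g. 3–2), it is not an edgeless graph, so tw(G) ≥ 1. Combining the bounds, tw(G) = 1.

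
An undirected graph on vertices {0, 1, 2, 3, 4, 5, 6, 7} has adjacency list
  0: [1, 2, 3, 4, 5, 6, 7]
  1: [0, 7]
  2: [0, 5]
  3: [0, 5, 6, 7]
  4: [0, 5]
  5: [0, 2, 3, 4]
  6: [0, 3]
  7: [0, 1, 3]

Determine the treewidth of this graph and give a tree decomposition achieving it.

Treewidth 2.
One such decomposition:
Bags: B1 = {0, 3, 6}  B2 = {0, 3, 5}  B3 = {0, 3, 7}  B4 = {0, 4, 5}  B5 = {0, 2, 5}  B6 = {0, 1, 7}
Tree: B1–B2, B2–B3, B2–B4, B2–B5, B3–B6

Every bag has size at most 3, so the width is 3 − 1 = 2 and tw(G) ≤ 2. On the other hand G contains the 3-clique {0, 1, 7}. A clique must lie in a single bag of any decomposition, so no decomposition can have width below 2. Hence tw(G) = 2 exactly.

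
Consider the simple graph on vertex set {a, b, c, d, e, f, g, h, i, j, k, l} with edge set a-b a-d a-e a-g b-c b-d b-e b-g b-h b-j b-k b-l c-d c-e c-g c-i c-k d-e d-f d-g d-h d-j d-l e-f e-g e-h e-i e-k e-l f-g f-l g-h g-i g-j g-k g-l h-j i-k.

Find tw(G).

A width-4 tree decomposition is:
Bags: B1 = {b, c, d, e, g}  B2 = {b, c, e, g, k}  B3 = {b, d, e, g, l}  B4 = {b, d, e, g, h}  B5 = {a, b, d, e, g}  B6 = {d, e, f, g, l}  B7 = {c, e, g, i, k}  B8 = {b, d, g, h, j}
Tree: B1–B2, B1–B3, B1–B4, B1–B5, B3–B6, B2–B7, B4–B8
The largest bag has 5 vertices, giving width 4; this decomposition certifies tw(G) ≤ 4. Conversely, {b, d, g, h, j} is a clique of size 5, and the vertices of any clique must share a bag in every tree decomposition; so some bag has ≥ 5 vertices and tw(G) ≥ 4. The upper and lower bounds meet at 4, so that is the treewidth.

4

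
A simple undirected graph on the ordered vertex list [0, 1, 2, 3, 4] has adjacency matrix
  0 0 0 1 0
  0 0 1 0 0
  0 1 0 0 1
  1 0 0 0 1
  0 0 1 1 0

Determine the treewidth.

A width-1 tree decomposition is:
Bags: B1 = {1, 2}  B2 = {2, 4}  B3 = {3, 4}  B4 = {0, 3}
Tree: B1–B2, B2–B3, B3–B4
Each bag holds 2 vertices, so the decomposition has width 1, which upper-bounds the treewidth. Any graph with an edge has treewidth ≥ 1, and G has the edge 1–2. Therefore the treewidth is 1.

1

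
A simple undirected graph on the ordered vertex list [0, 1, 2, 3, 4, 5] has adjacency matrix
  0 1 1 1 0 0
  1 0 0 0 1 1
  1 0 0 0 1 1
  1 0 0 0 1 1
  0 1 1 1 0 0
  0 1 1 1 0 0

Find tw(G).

A width-3 tree decomposition is:
Bags: B1 = {1, 2, 3, 5}  B2 = {0, 1, 2, 3}  B3 = {1, 2, 3, 4}
Tree: B1–B2, B2–B3
The largest bag has 4 vertices, giving width 3; this decomposition certifies tw(G) ≤ 3. For the lower bound: the 4 vertex sets {1,5}, {0,3}, {2}, {4} are disjoint, each induces a connected subgraph, and every pair is joined by at least one edge of G. Contracting each set to a single vertex therefore yields K_{4} as a minor, and since treewidth is minor-monotone, tw(G) ≥ tw(K_{4}) = 3. The upper and lower bounds meet at 3, so that is the treewidth.

3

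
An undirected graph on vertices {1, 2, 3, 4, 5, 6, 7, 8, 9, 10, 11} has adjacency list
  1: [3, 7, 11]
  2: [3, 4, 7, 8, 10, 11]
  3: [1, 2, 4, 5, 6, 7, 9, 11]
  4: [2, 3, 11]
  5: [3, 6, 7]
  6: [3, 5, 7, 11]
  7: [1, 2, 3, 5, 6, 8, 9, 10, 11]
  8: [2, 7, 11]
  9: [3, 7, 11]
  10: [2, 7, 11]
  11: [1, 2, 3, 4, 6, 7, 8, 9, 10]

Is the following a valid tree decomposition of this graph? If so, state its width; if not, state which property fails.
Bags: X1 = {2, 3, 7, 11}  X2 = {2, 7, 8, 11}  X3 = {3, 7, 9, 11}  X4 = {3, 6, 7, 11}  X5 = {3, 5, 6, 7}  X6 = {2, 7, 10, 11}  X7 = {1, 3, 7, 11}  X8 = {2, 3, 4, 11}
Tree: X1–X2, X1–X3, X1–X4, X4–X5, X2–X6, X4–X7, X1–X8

Yes; width 3.

Every vertex of G appears in some bag (union = {1, 2, 3, 4, 5, 6, 7, 8, 9, 10, 11}); every edge is covered by a bag; and for each vertex v the set of bags containing v is connected in the bag tree. The decomposition is therefore valid. The largest bag has 4 vertices, so the width is 3.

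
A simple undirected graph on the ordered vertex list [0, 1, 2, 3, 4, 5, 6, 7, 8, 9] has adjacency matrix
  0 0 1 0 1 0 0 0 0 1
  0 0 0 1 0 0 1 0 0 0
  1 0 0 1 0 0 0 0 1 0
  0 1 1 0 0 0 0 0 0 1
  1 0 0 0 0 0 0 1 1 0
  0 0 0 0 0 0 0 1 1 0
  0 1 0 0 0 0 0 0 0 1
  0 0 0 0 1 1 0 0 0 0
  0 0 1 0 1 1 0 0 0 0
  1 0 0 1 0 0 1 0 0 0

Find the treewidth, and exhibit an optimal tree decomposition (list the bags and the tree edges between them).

Treewidth 2.
One such decomposition:
Bags: B1 = {5, 7, 8}  B2 = {4, 7, 8}  B3 = {2, 4, 8}  B4 = {0, 2, 4}  B5 = {0, 2, 3}  B6 = {0, 3, 9}  B7 = {1, 3, 9}  B8 = {1, 6, 9}
Tree: B1–B2, B2–B3, B3–B4, B4–B5, B5–B6, B6–B7, B7–B8

The largest bag has 3 vertices, giving width 2; this decomposition certifies tw(G) ≤ 2. For the lower bound, G contains the cycle 5–7–4–8–5, so G is not a forest; only forests have treewidth ≤ 1, hence tw(G) ≥ 2. Hence tw(G) = 2 exactly.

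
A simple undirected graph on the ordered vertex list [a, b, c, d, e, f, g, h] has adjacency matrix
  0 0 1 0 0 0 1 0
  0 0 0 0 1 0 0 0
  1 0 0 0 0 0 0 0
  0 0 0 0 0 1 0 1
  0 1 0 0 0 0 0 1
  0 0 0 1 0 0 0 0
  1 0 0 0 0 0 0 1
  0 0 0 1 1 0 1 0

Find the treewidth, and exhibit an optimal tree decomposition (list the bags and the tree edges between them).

Each bag holds 2 vertices, so the decomposition has width 1, which upper-bounds the treewidth. Since G has at least one edge (e.g. g–h), it is not an edgeless graph, so tw(G) ≥ 1. The upper and lower bounds meet at 1, so that is the treewidth.

Treewidth 1.
Bags: B1 = {g, h}  B2 = {d, h}  B3 = {d, f}  B4 = {a, g}  B5 = {e, h}  B6 = {a, c}  B7 = {b, e}
Tree: B1–B2, B2–B3, B1–B4, B2–B5, B4–B6, B5–B7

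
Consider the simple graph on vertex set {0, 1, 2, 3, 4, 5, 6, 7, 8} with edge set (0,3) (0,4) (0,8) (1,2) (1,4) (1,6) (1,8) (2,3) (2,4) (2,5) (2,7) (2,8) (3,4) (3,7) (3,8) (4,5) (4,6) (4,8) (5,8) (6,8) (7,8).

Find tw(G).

3

A width-3 tree decomposition is:
Bags: B1 = {2, 3, 4, 8}  B2 = {2, 3, 7, 8}  B3 = {1, 2, 4, 8}  B4 = {1, 4, 6, 8}  B5 = {2, 4, 5, 8}  B6 = {0, 3, 4, 8}
Tree: B1–B2, B1–B3, B3–B4, B1–B5, B1–B6
Every bag has size at most 4, so the width is 4 − 1 = 3 and tw(G) ≤ 3. For the lower bound, the 4 vertices {0, 3, 4, 8} are pairwise adjacent, and any tree decomposition puts a clique entirely inside one bag — forcing width ≥ 3. The upper and lower bounds meet at 3, so that is the treewidth.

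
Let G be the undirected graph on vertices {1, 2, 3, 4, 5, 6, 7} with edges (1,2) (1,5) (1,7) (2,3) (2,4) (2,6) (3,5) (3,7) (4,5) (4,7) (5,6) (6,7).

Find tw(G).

3

A width-3 tree decomposition is:
Bags: B1 = {2, 3, 5, 7}  B2 = {2, 5, 6, 7}  B3 = {2, 4, 5, 7}  B4 = {1, 2, 5, 7}
Tree: B1–B2, B2–B3, B3–B4
Each bag holds 4 vertices, so the decomposition has width 3, which upper-bounds the treewidth. For the lower bound: the 4 vertex sets {3,7}, {5,6}, {2}, {4} are disjoint, each induces a connected subgraph, and every pair is joined by at least one edge of G. Contracting each set to a single vertex therefore yields K_{4} as a minor, and since treewidth is minor-monotone, tw(G) ≥ tw(K_{4}) = 3. Therefore the treewidth is 3.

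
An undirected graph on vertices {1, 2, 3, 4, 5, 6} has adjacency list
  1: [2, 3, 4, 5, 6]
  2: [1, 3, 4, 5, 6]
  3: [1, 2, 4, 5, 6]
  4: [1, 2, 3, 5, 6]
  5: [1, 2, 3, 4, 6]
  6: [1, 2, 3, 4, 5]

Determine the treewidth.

5

A width-5 tree decomposition is:
Bags: B1 = {1, 2, 3, 4, 5, 6}
Tree: (single bag)
With just one bag of size 6, the width is 6 − 1 = 5, so tw(G) ≤ 5. For the lower bound, the 6 vertices {1, 2, 3, 4, 5, 6} are pairwise adjacent, and any tree decomposition puts a clique entirely inside one bag — forcing width ≥ 5. Therefore the treewidth is 5.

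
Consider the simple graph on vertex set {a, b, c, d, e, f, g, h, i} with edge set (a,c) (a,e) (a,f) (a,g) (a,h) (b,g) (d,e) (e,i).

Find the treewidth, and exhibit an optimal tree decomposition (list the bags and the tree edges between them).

Treewidth 1.
Bags: B1 = {a, e}  B2 = {a, f}  B3 = {a, g}  B4 = {d, e}  B5 = {a, c}  B6 = {e, i}  B7 = {a, h}  B8 = {b, g}
Tree: B1–B2, B1–B3, B1–B4, B3–B5, B1–B6, B1–B7, B3–B8

Each bag holds 2 vertices, so the decomposition has width 1, which upper-bounds the treewidth. G has an edge, so its treewidth is at least 1. The upper and lower bounds meet at 1, so that is the treewidth.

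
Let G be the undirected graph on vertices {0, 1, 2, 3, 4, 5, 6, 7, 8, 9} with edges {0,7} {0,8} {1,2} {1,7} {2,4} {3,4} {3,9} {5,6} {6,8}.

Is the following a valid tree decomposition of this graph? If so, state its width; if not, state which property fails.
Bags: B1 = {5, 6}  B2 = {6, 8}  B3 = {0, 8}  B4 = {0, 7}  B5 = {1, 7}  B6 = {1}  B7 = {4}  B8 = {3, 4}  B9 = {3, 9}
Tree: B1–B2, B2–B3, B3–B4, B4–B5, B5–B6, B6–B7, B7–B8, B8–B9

A tree decomposition must satisfy three properties: every vertex lies in some bag; for every edge, both endpoints lie together in some bag; and for every vertex, the bags containing it form a connected subtree. Here vertex 2 appears in no bag, so the decomposition is invalid.

No — vertex 2 appears in no bag.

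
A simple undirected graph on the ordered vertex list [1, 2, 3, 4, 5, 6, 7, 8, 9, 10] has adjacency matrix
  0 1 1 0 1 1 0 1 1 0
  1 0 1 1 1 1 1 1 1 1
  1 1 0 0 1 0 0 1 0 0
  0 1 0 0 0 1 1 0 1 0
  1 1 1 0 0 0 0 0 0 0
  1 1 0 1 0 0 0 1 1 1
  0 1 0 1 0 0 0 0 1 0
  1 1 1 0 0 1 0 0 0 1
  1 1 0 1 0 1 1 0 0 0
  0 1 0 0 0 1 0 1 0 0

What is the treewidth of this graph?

3

A width-3 tree decomposition is:
Bags: B1 = {1, 2, 3, 8}  B2 = {1, 2, 6, 8}  B3 = {1, 2, 6, 9}  B4 = {2, 4, 6, 9}  B5 = {1, 2, 3, 5}  B6 = {2, 6, 8, 10}  B7 = {2, 4, 7, 9}
Tree: B1–B2, B2–B3, B3–B4, B1–B5, B2–B6, B4–B7
The largest bag has 4 vertices, giving width 3; this decomposition certifies tw(G) ≤ 3. Conversely, {1, 2, 6, 9} is a clique of size 4, and the vertices of any clique must share a bag in every tree decomposition; so some bag has ≥ 4 vertices and tw(G) ≥ 3. Therefore the treewidth is 3.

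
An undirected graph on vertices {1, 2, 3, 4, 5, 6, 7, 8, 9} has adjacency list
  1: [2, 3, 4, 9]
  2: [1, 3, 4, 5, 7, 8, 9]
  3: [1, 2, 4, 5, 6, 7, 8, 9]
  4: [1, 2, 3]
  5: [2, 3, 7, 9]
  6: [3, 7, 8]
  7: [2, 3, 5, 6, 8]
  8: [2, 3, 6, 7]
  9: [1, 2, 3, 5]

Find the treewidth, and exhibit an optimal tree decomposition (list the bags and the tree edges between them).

Treewidth 3.
Bags: B1 = {2, 3, 5, 9}  B2 = {2, 3, 5, 7}  B3 = {1, 2, 3, 9}  B4 = {1, 2, 3, 4}  B5 = {2, 3, 7, 8}  B6 = {3, 6, 7, 8}
Tree: B1–B2, B1–B3, B3–B4, B2–B5, B5–B6

Each bag holds 4 vertices, so the decomposition has width 3, which upper-bounds the treewidth. For the lower bound, the 4 vertices {2, 3, 7, 8} are pairwise adjacent, and any tree decomposition puts a clique entirely inside one bag — forcing width ≥ 3. Therefore the treewidth is 3.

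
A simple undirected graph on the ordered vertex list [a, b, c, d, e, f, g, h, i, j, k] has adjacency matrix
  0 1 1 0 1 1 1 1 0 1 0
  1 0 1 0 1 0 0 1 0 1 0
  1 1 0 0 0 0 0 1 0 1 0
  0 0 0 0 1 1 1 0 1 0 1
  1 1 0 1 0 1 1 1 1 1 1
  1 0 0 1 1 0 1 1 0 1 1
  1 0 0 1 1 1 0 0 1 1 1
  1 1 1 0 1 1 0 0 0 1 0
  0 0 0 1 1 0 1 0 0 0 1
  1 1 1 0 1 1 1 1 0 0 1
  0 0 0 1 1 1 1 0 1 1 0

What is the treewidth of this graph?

A width-4 tree decomposition is:
Bags: B1 = {d, e, g, i, k}  B2 = {d, e, f, g, k}  B3 = {e, f, g, j, k}  B4 = {a, e, f, g, j}  B5 = {a, e, f, h, j}  B6 = {a, b, e, h, j}  B7 = {a, b, c, h, j}
Tree: B1–B2, B2–B3, B3–B4, B4–B5, B5–B6, B6–B7
Every bag has size at most 5, so the width is 5 − 1 = 4 and tw(G) ≤ 4. Conversely, {d, e, f, g, k} is a clique of size 5, and the vertices of any clique must share a bag in every tree decomposition; so some bag has ≥ 5 vertices and tw(G) ≥ 4. The upper and lower bounds meet at 4, so that is the treewidth.

4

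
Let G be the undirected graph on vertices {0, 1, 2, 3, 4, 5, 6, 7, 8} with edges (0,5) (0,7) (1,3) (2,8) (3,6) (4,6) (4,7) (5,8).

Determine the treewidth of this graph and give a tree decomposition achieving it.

Every bag has size at most 2, so the width is 2 − 1 = 1 and tw(G) ≤ 1. G has an edge, so its treewidth is at least 1. Hence tw(G) = 1 exactly.

Treewidth 1.
One optimal decomposition is:
Bags: B1 = {2, 8}  B2 = {5, 8}  B3 = {0, 5}  B4 = {0, 7}  B5 = {4, 7}  B6 = {4, 6}  B7 = {3, 6}  B8 = {1, 3}
Tree: B1–B2, B2–B3, B3–B4, B4–B5, B5–B6, B6–B7, B7–B8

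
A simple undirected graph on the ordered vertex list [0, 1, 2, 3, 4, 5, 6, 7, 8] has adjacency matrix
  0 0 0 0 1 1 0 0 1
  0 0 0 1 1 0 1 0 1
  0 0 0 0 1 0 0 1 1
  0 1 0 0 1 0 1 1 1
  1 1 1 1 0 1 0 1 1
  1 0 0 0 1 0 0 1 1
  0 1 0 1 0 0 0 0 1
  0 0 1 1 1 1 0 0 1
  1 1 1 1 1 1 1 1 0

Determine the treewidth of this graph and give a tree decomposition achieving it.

Each bag holds 4 vertices, so the decomposition has width 3, which upper-bounds the treewidth. For the lower bound, the 4 vertices {0, 4, 5, 8} are pairwise adjacent, and any tree decomposition puts a clique entirely inside one bag — forcing width ≥ 3. Therefore the treewidth is 3.

Treewidth 3.
Bags: B1 = {1, 3, 4, 8}  B2 = {3, 4, 7, 8}  B3 = {4, 5, 7, 8}  B4 = {1, 3, 6, 8}  B5 = {2, 4, 7, 8}  B6 = {0, 4, 5, 8}
Tree: B1–B2, B2–B3, B1–B4, B3–B5, B3–B6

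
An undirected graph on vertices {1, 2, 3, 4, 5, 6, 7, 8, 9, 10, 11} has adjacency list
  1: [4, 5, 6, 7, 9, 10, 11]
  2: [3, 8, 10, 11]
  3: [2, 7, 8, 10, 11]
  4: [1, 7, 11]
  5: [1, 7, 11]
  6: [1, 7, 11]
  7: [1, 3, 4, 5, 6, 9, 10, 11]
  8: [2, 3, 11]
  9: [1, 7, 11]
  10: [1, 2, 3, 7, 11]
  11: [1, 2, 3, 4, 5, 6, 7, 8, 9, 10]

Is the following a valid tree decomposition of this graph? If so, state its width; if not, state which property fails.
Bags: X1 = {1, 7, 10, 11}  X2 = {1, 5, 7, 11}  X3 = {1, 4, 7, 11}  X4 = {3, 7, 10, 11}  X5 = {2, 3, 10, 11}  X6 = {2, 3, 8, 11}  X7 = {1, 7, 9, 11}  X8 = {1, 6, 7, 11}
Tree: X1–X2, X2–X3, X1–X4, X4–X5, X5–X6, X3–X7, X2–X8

Yes; width 3.

Vertex coverage: the bags together contain {1, 2, 3, 4, 5, 6, 7, 8, 9, 10, 11}, the full vertex set. Edge coverage: each edge of G has both endpoints in at least one bag. Running intersection: for every vertex, the bags containing it form a connected subtree. All three properties hold, so this is a valid tree decomposition of width max|bag| − 1 = 3, and hence tw(G) ≤ 3.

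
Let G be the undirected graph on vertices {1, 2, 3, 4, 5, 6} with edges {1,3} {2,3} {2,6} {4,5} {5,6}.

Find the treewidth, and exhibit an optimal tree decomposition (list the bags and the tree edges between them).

Treewidth 1.
Bags: B1 = {1, 3}  B2 = {2, 3}  B3 = {2, 6}  B4 = {5, 6}  B5 = {4, 5}
Tree: B1–B2, B2–B3, B3–B4, B4–B5

Every bag has size at most 2, so the width is 2 − 1 = 1 and tw(G) ≤ 1. Since G has at least one edge (e.g. 1–3), it is not an edgeless graph, so tw(G) ≥ 1. Hence tw(G) = 1 exactly.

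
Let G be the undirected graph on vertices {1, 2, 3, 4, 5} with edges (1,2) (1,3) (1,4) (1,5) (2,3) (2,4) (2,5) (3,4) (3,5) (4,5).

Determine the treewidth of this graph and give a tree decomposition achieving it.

A single bag containing all 5 vertices is trivially a valid decomposition of width 4. On the other hand G contains the 5-clique {1, 2, 3, 4, 5}. A clique must lie in a single bag of any decomposition, so no decomposition can have width below 4. The upper and lower bounds meet at 4, so that is the treewidth.

Treewidth 4.
Bags: B1 = {1, 2, 3, 4, 5}
Tree: (single bag)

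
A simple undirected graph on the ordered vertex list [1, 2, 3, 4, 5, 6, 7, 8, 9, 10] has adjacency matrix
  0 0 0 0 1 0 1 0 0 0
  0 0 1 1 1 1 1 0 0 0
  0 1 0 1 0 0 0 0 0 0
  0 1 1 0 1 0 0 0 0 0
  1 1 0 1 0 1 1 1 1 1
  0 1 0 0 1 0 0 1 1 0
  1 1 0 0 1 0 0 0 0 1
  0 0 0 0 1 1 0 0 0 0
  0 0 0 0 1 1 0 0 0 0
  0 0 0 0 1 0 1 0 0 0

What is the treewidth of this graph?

A width-2 tree decomposition is:
Bags: B1 = {2, 5, 7}  B2 = {2, 5, 6}  B3 = {1, 5, 7}  B4 = {2, 4, 5}  B5 = {5, 6, 9}  B6 = {2, 3, 4}  B7 = {5, 6, 8}  B8 = {5, 7, 10}
Tree: B1–B2, B1–B3, B2–B4, B2–B5, B4–B6, B2–B7, B3–B8
Every bag has size at most 3, so the width is 3 − 1 = 2 and tw(G) ≤ 2. For the lower bound, the 3 vertices {2, 3, 4} are pairwise adjacent, and any tree decomposition puts a clique entirely inside one bag — forcing width ≥ 2. Therefore the treewidth is 2.

2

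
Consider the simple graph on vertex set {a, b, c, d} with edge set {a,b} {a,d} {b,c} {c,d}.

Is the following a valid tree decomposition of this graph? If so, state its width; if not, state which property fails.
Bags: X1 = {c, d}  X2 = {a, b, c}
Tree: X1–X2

No — edge (a,d) lies in no bag.

A tree decomposition must satisfy three properties: every vertex lies in some bag; for every edge, both endpoints lie together in some bag; and for every vertex, the bags containing it form a connected subtree. Here edge (a,d) lies in no bag, so the decomposition is invalid.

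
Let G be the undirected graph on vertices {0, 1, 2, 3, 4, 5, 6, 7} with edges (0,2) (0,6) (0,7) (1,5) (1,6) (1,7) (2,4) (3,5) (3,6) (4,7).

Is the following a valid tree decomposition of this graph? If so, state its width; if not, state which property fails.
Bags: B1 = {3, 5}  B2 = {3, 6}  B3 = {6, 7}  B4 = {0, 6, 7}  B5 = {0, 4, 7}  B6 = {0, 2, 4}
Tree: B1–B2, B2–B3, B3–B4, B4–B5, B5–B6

No — vertex 1 appears in no bag.

A tree decomposition must satisfy three properties: every vertex lies in some bag; for every edge, both endpoints lie together in some bag; and for every vertex, the bags containing it form a connected subtree. Here vertex 1 appears in no bag, so the decomposition is invalid.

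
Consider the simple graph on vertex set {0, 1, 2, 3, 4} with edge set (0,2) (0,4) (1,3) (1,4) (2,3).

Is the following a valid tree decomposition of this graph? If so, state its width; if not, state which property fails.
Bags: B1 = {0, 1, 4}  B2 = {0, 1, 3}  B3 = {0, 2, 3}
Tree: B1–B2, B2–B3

Yes; width 2.

Vertex coverage: the bags together contain {0, 1, 2, 3, 4}, the full vertex set. Edge coverage: each edge of G has both endpoints in at least one bag. Running intersection: for every vertex, the bags containing it form a connected subtree. All three properties hold, so this is a valid tree decomposition of width max|bag| − 1 = 2, and hence tw(G) ≤ 2.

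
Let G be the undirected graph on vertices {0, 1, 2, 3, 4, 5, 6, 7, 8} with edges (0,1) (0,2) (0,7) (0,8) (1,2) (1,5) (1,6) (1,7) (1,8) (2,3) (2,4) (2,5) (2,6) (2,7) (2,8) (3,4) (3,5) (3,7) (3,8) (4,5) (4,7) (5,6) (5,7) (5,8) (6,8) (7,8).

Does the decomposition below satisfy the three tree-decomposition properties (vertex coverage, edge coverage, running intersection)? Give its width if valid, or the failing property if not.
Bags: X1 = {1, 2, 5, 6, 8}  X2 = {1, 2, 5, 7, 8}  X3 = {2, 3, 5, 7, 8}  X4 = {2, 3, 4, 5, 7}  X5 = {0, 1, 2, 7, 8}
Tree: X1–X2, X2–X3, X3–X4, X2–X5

Every vertex of G appears in some bag (union = {0, 1, 2, 3, 4, 5, 6, 7, 8}); every edge is covered by a bag; and for each vertex v the set of bags containing v is connected in the bag tree. The decomposition is therefore valid. The largest bag has 5 vertices, so the width is 4.

Yes; width 4.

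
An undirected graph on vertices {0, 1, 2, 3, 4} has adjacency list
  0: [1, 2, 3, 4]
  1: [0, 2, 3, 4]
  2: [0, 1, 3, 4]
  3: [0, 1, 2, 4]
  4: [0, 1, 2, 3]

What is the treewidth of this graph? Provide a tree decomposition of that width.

A single bag containing all 5 vertices is trivially a valid decomposition of width 4. On the other hand G contains the 5-clique {0, 1, 2, 3, 4}. A clique must lie in a single bag of any decomposition, so no decomposition can have width below 4. Hence tw(G) = 4 exactly.

Treewidth 4.
One optimal decomposition is:
Bags: B1 = {0, 1, 2, 3, 4}
Tree: (single bag)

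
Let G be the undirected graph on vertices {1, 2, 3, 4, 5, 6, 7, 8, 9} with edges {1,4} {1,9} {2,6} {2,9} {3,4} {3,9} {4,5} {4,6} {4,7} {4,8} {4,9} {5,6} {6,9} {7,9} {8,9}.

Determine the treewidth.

2

A width-2 tree decomposition is:
Bags: B1 = {2, 6, 9}  B2 = {4, 6, 9}  B3 = {4, 8, 9}  B4 = {4, 5, 6}  B5 = {3, 4, 9}  B6 = {1, 4, 9}  B7 = {4, 7, 9}
Tree: B1–B2, B2–B3, B2–B4, B3–B5, B5–B6, B2–B7
Each bag holds 3 vertices, so the decomposition has width 2, which upper-bounds the treewidth. For the lower bound, the 3 vertices {2, 6, 9} are pairwise adjacent, and any tree decomposition puts a clique entirely inside one bag — forcing width ≥ 2. Combining the bounds, tw(G) = 2.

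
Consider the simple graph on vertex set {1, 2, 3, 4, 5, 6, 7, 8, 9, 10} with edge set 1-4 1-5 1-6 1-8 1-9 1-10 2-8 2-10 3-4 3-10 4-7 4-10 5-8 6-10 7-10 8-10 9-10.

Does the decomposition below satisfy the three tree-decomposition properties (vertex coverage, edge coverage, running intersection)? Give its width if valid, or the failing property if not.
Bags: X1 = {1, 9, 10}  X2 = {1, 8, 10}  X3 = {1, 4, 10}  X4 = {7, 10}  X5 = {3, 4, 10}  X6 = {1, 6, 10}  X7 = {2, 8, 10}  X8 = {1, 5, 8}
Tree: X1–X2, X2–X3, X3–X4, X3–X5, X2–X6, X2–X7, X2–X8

No — edge (4,7) lies in no bag.

A tree decomposition must satisfy three properties: every vertex lies in some bag; for every edge, both endpoints lie together in some bag; and for every vertex, the bags containing it form a connected subtree. Here edge (4,7) lies in no bag, so the decomposition is invalid.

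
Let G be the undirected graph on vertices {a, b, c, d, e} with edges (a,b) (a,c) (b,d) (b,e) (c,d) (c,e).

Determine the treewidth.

2

A width-2 tree decomposition is:
Bags: B1 = {a, b, c}  B2 = {b, c, d}  B3 = {b, c, e}
Tree: B1–B2, B2–B3
Every bag has size at most 3, so the width is 3 − 1 = 2 and tw(G) ≤ 2. Since b–a–c–d–b is a cycle in G, G is not acyclic. Forests are exactly the graphs of treewidth ≤ 1, so tw(G) ≥ 2. The upper and lower bounds meet at 2, so that is the treewidth.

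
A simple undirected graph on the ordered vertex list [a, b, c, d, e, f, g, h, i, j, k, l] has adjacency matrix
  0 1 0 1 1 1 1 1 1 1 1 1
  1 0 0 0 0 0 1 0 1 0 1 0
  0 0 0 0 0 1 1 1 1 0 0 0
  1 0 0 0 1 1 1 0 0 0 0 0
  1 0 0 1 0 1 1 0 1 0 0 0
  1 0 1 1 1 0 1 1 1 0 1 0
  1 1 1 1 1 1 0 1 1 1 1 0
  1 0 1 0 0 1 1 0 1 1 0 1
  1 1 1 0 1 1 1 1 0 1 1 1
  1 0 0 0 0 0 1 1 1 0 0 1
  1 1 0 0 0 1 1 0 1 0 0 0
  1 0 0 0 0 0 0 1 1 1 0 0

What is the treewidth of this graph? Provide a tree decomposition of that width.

Each bag holds 5 vertices, so the decomposition has width 4, which upper-bounds the treewidth. For the lower bound, the 5 vertices {a, d, e, f, g} are pairwise adjacent, and any tree decomposition puts a clique entirely inside one bag — forcing width ≥ 4. The upper and lower bounds meet at 4, so that is the treewidth.

Treewidth 4.
One such decomposition:
Bags: B1 = {a, f, g, h, i}  B2 = {a, g, h, i, j}  B3 = {a, e, f, g, i}  B4 = {a, f, g, i, k}  B5 = {a, b, g, i, k}  B6 = {c, f, g, h, i}  B7 = {a, h, i, j, l}  B8 = {a, d, e, f, g}
Tree: B1–B2, B1–B3, B1–B4, B4–B5, B1–B6, B2–B7, B3–B8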